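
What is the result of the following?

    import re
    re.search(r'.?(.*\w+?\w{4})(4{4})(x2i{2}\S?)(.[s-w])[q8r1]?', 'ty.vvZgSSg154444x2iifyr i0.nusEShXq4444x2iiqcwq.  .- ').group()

Pattern: optionally any character; then zero or more of any character, then one or more of a word character (lazy), then exactly 4 of a word character (captured); then exactly 4 of a literal '4' (captured); then the literal 'x2', then exactly 2 of the literal 'i', then optionally a non-whitespace character (captured); then any character, then a character in [s-w] (captured); then optionally one of [q8r1].
`search` walks the string left to right and returns the first match it finds.
The match spans [0:47] → 'ty.vvZgSSg154444x2iifyr i0.nusEShXq4444x2iiqcwq'.
Captured: group 1 = 'y.vvZgSSg154444x2iifyr i0.nusEShXq', group 2 = '4444', group 3 = 'x2iiq', group 4 = 'cw'.

'ty.vvZgSSg154444x2iifyr i0.nusEShXq4444x2iiqcwq'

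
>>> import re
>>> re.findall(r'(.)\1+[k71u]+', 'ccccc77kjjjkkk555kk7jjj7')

['c', 'j', '5', 'j']

The backreference `\1` re-matches whatever the first group consumed, character for character.
Walking the string: at [0:8] match 'ccccc77k', group 1 = 'c'; at [8:14] match 'jjjkkk', group 1 = 'j'; at [14:20] match '555kk7', group 1 = '5'; at [20:24] match 'jjj7', group 1 = 'j'.
Because there's exactly one group, `findall` drops the full match and keeps group 1 from each hit.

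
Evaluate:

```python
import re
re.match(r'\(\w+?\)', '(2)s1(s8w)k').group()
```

'(2)'

`re.match` only tries the pattern at the start of the string.
The match spans [0:3] → '(2)'.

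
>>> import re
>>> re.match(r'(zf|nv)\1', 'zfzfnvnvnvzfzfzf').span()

(0, 4)

`re.match` won't scan ahead — the pattern has to work from the very first character.
The match spans [0:4] → 'zfzf'.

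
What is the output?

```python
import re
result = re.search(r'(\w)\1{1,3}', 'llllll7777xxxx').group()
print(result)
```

llll

`\1` is not a pattern — it's the concrete string captured by group 1, re-applied verbatim.
The match spans [0:4] → 'llll'.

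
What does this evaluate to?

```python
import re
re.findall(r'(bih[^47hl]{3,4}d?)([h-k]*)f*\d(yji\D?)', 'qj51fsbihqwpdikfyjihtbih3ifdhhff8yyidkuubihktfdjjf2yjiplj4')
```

[('bihktfd', 'jj', 'yjip')]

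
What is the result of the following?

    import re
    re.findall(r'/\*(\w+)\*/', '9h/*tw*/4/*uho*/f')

['tw', 'uho']

Walking the string: at [2:8] match '/*tw*/', group 1 = 'tw'; at [9:16] match '/*uho*/', group 1 = 'uho'.
`findall` collects group 1 from each match (2 total).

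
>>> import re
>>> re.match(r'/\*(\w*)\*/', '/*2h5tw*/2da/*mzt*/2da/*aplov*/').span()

(0, 9)

`match` is anchored at position 0; if the pattern doesn't fit there, it returns None.
The match spans [0:9] → '/*2h5tw*/'.
Captured: group 1 = '2h5tw'.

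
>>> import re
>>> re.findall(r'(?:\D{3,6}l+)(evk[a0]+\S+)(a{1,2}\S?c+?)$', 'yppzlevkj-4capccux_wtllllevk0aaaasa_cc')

The pattern matches 3 to 6 of a non-digit, then one or more of the literal 'l' (non-capturing group); then the literal 'evk', then one or more of one of [a0], then one or more of a non-whitespace character (captured); then 1 to 2 of the literal 'a', then optionally a non-whitespace character, then one or more of the literal 'c' (lazy) (captured); then anchored at the end.
2 groups means the one result is a tuple of 2 captured strings — 1 here.

[('evk0aaaas', 'a_cc')]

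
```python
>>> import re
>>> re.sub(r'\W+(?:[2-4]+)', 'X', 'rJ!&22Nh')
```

'rJXNh'

Pattern: one or more of a non-word character; then one or more of a character in [2-4] (non-capturing group).
Matches: at [2:6] → '!&22'.
`sub` substitutes 'X' at each match site.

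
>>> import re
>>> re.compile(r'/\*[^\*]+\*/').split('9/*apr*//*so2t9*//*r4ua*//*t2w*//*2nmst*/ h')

Matches to split on: at [1:8] → '/*apr*/'; at [8:17] → '/*so2t9*/'; at [17:25] → '/*r4ua*/'; at [25:32] → '/*t2w*/'; at [32:41] → '/*2nmst*/'.
Each match becomes a cut point; 6 segments remain.

['9', '', '', '', '', ' h']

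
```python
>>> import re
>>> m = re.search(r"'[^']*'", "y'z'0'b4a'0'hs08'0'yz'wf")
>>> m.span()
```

(1, 4)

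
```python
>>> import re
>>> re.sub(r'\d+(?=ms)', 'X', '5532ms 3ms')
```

The `(?=…)`/`(?<=…)` assertion just peeks at neighbouring text; it doesn't advance the match position.
Each match is replaced by 'X'.

'Xms Xms'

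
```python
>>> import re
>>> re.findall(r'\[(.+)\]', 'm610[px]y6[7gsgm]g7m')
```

Matches: at [4:17] match '[px]y6[7gsgm]', group 1 = 'px]y6[7gsgm'.
Because there's exactly one group, `findall` drops the full match and keeps group 1 from the one hit.

['px]y6[7gsgm']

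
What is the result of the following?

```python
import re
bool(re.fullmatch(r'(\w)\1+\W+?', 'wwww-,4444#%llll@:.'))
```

`fullmatch` succeeds only if the pattern covers the string from start to end.
Here the string isn't matched end-to-end, so the call returns None, and `bool(None)` is False.

False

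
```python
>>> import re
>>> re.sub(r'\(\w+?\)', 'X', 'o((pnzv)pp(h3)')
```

Matches: at [2:8] → '(pnzv)'; at [10:14] → '(h3)'.
Every occurrence is swapped for 'X'.

'o(XppX'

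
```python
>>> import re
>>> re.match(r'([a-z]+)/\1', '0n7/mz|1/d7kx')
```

None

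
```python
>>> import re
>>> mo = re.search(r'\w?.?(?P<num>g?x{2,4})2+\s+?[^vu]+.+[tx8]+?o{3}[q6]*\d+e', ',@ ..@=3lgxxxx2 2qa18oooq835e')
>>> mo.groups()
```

('gxxxx',)

The match spans [7:29] → '3lgxxxx2 2qa18oooq835e'.
Captured: group 1 = 'gxxxx'.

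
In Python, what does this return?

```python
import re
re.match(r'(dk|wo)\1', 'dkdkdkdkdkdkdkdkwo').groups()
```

('dk',)

The backreference `\1` re-matches whatever the first group consumed, character for character.
With `match`, the pattern is implicitly anchored at the beginning.
The match spans [0:4] → 'dkdk'.
Captured: group 1 = 'dk'.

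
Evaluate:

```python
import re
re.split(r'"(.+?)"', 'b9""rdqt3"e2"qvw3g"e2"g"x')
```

['b9', '"rdqt3', 'e2', 'qvw3g', 'e2', 'g', 'x']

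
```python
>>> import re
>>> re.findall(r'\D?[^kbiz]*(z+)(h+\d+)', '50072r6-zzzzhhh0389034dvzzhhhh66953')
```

[('zzzz', 'hhh0389034'), ('zz', 'hhhh66953')]

Pattern: optionally a non-digit, then zero or more of any character except [kbiz]; then one or more of a literal 'z' (captured); then one or more of a literal 'h', then one or more of a digit (captured).
Scanning left to right: at [0:22] match '50072r6-zzzzhhh0389034', groups = ('zzzz', 'hhh0389034'); at [22:35] match 'dvzzhhhh66953', groups = ('zz', 'hhhh66953').
Multiple groups make `findall` return tuples — one 2-tuple for each match.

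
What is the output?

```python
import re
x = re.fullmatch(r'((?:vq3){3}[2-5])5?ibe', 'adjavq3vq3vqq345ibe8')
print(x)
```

None

For `fullmatch`, every character of the input must be accounted for by the pattern.
Here the pattern can't cover the whole string, so the call returns None.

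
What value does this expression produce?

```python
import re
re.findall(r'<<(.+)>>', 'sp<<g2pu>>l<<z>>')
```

Because there's exactly one group, `findall` drops the full match and keeps group 1 from the one hit.

['g2pu>>l<<z']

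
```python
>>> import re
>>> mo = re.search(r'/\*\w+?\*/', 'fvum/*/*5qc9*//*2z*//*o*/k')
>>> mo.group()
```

The match spans [6:14] → '/*5qc9*/'.

'/*5qc9*/'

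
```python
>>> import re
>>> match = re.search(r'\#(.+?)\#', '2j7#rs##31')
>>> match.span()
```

(3, 7)

The `?` after the quantifier makes it lazy — it takes as little as possible before letting the rest of the pattern try.
`search` walks the string left to right and returns the first match it finds.
The match spans [3:7] → '#rs#'.
Captured: group 1 = 'rs'.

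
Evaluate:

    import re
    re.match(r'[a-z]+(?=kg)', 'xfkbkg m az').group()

'xfkb'

With `match`, the pattern is implicitly anchored at the beginning.
The match spans [0:4] → 'xfkb'.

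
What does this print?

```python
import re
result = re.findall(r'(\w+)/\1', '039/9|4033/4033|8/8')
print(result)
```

['9', '4033', '8']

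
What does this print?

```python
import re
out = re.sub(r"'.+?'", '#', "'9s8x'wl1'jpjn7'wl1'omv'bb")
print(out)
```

Matches: at [0:6] → "'9s8x'"; at [9:16] → "'jpjn7'"; at [19:24] → "'omv'".
Every occurrence is swapped for '#'.

#wl1#wl1#bb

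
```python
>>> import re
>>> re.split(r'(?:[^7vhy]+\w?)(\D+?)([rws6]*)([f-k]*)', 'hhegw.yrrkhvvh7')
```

['hh', 'r', 'r', 'kh', 'vvh7']

A `+?`/`*?`/`{m,n}?` starts at its minimum and grows only as far as needed for what follows to match.
The group in the pattern means `split` returns the separators' captures alongside the pieces.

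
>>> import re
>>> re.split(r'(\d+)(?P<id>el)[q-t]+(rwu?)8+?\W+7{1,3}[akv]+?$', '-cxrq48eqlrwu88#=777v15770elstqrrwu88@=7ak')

['-cxrq48eqlrwu88#=777v', '15770', 'el', 'rwu', '']

Pattern: one or more of a digit (captured); then a literal 'e', then the literal 'l' (captured as 'id'); then one or more of a character in [q-t]; then the literal 'rw', then optionally the literal 'u' (captured); then one or more of the literal '8' (lazy), then one or more of a non-word character; then 1 to 3 of a literal '7', then one or more of one of [akv] (lazy); then anchored at the end.
Matches to split on: at [21:42] → '15770elstqrrwu88@=7ak'.
The group in the pattern means `split` returns the separators' captures alongside the pieces.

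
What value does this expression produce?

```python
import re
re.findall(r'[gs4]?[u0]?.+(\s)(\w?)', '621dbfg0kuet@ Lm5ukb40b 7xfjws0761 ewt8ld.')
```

[(' ', 'e')]

Pattern: optionally one of [gs4], then optionally one of [u0], then one or more of any character; then whitespace (captured); then optionally a word character (captured).
Walking the string: at [0:36] match '621dbfg0kuet@ Lm5ukb40b 7xfjws0761 e', groups = (' ', 'e').
2 groups means the one result is a tuple of 2 captured strings — 1 here.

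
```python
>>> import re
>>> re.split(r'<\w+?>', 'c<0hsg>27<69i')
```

['c', '27<69i']

Splitting on the pattern gives 2 pieces.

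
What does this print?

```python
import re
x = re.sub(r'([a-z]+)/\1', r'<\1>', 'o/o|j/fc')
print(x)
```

A backreference is literal: `\1` must see the identical characters the first group matched.
The replacement refers to a captured group, so each match is rewritten using its own captured text.

<o>|j/fc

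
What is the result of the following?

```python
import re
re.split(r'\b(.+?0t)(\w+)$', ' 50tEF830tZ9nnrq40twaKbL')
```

With the lazy modifier that quantifier settles for the fewest repetitions that let the rest of the pattern succeed (the atoms after it are unaffected and can still be greedy).
With a capturing group present, the delimiter's captured portion is kept in the result list.

[' ', '50t', 'EF830tZ9nnrq40twaKbL', '']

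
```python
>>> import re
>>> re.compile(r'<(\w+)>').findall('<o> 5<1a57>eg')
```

Matches: at [0:3] match '<o>', group 1 = 'o'; at [5:11] match '<1a57>', group 1 = '1a57'.
With a single group, `findall` returns only what that group captured — 2 items.

['o', '1a57']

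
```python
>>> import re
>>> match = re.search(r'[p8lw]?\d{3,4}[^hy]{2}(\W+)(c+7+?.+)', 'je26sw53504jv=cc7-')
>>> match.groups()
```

('=', 'cc7-')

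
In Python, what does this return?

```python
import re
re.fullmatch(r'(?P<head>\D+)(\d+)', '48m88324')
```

None

This matches one or more of a non-digit (captured as 'head'); then one or more of a digit (captured).
`re.fullmatch` is like wrapping the pattern in `^…$` (in single-line mode).
Here the pattern can't cover the whole string, so the call returns None.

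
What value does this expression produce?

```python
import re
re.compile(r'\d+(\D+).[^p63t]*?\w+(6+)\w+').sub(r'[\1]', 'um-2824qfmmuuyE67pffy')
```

'um-[qfmmuu]'

This matches one or more of a digit; then one or more of a non-digit (captured); then any character, then zero or more of any character except [p63t] (lazy), then one or more of a word character; then one or more of a literal '6' (captured); then one or more of a word character.
Matches: at [3:21] → '2824qfmmuuyE67pffy'.
The replacement refers to a captured group, so each match is rewritten using its own captured text.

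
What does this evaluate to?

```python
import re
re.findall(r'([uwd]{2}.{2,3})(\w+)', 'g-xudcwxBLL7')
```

This matches exactly 2 of one of [uwd], then 2 to 3 of any character (captured); then one or more of a word character (captured).
Scanning left to right: at [3:12] match 'udcwxBLL7', groups = ('udcwx', 'BLL7').
`findall` packs the 2 group values into a tuple for every match.

[('udcwx', 'BLL7')]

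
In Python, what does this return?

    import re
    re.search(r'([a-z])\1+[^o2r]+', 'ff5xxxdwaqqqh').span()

(0, 13)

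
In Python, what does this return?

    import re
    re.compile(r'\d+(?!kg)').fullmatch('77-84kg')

None

`fullmatch` succeeds only if the pattern covers the string from start to end.
Here there's no way to consume every character, so the call returns None.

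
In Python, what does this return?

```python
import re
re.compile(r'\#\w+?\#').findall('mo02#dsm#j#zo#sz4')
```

Scanning left to right: at [4:9] → '#dsm#'; at [10:14] → '#zo#'.
Since nothing is captured, `findall` lists the 2 matched substrings directly.

['#dsm#', '#zo#']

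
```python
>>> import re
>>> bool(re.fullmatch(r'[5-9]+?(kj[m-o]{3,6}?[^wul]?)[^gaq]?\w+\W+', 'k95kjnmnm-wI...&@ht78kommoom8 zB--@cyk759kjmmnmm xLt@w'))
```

For `fullmatch`, every character of the input must be accounted for by the pattern.
Here there's no way to consume every character, so the call returns None, and `bool(None)` is False.

False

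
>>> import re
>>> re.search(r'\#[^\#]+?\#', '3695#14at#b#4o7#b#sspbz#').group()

Unlike `match`, `search` isn't anchored — it looks for the pattern anywhere in the string.
The match spans [4:10] → '#14at#'.

'#14at#'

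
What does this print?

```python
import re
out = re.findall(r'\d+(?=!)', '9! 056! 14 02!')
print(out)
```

['9', '056', '02']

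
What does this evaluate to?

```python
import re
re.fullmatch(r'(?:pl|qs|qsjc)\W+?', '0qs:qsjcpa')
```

For `fullmatch`, every character of the input must be accounted for by the pattern.
Here the pattern can't cover the whole string, so the call returns None.

None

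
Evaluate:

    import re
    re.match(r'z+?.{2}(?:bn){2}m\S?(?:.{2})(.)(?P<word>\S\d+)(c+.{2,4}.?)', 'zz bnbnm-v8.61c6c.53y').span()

The pattern matches one or more of the literal 'z' (lazy), then exactly 2 of any character; then the literal 'bn' repeated 2 times, then the literal 'm', then optionally a non-whitespace character; then exactly 2 of any character (non-capturing group); then any character (captured); then a non-whitespace character, then one or more of a digit (captured as 'word'); then one or more of a literal 'c', then 2 to 4 of any character, then optionally any character (captured).
`re.match` only tries the pattern at the start of the string.
The match spans [0:20] → 'zz bnbnm-v8.61c6c.53'.
Captured: group 1 = '.', group 2 = '61', group 3 = 'c6c.53'.

(0, 20)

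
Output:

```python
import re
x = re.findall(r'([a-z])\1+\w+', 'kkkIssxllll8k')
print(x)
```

['k']

`\1` has to match the exact text group 1 already captured.
One capturing group, so `findall` returns just the captured substring from the one match — 1 in all.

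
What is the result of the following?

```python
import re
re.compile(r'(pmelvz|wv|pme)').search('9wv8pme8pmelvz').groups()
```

('wv',)

The match spans [1:3] → 'wv'.
Captured: group 1 = 'wv'.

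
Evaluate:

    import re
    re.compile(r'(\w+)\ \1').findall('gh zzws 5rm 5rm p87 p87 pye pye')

After group 1 captures some text, `\1` only succeeds where that same text appears again.
Walking the string: at [8:15] match '5rm 5rm', group 1 = '5rm'; at [16:23] match 'p87 p87', group 1 = 'p87'; at [24:31] match 'pye pye', group 1 = 'pye'.
`findall` collects group 1 from each match (3 total).

['5rm', 'p87', 'pye']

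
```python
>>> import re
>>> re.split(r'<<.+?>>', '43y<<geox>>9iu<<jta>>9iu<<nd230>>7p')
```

['43y', '9iu', '9iu', '7p']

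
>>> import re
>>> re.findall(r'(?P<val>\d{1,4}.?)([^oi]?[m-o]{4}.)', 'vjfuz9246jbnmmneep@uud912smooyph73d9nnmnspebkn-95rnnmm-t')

[('9246j', 'bnmmne'), ('73d', '9nnmns'), ('95r', 'nnmm-')]

Multiple groups make `findall` return tuples — one 2-tuple for each match.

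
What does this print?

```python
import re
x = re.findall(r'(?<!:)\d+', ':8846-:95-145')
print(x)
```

Because the assertion is negative and zero-width, positions next to the forbidden text are skipped.
With no groups in the pattern, `findall` gives back each whole match — 3 here.

['846', '5', '145']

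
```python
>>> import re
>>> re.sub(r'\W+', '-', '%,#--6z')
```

'-6z'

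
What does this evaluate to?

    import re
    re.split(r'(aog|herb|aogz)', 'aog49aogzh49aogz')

['', 'aog', '49', 'aog', 'zh49', 'aog', 'z']

`|` is ordered: at each position the engine commits to the first alternative that works.
`re.split` interleaves the captured-group text with the surrounding fragments.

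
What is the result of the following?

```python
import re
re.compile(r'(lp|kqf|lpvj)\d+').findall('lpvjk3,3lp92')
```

['lp']

With a single group, `findall` returns only what that group captured — 1 item.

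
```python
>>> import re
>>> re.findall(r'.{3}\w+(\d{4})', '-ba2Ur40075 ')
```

['0075']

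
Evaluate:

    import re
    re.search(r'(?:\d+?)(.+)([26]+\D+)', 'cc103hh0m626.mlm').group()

'103hh0m626.mlm'

The match spans [2:16] → '103hh0m626.mlm'.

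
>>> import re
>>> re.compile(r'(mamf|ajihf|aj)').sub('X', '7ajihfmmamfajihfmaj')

'7XmXXmX'

Alternation isn't longest-match — the leftmost alternative that fits at this position is chosen.
Every occurrence is swapped for 'X'.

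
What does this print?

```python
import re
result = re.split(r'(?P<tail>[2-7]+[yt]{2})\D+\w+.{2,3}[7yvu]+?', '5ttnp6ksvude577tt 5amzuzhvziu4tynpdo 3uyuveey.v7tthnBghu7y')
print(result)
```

The pattern matches one or more of a character in [2-7], then exactly 2 of one of [yt] (captured as 'tail'); then one or more of a non-digit; then one or more of a word character; then 2 to 3 of any character; then one or more of one of [7yvu] (lazy).
Matches to split on: at [0:15] → '5ttnp6ksvude577'; at [29:48] → '4tynpdo 3uyuveey.v7'.
`re.split` interleaves the captured-group text with the surrounding fragments.

['', '5tt', 'tt 5amzuzhvziu', '4ty', 'tthnBghu7y']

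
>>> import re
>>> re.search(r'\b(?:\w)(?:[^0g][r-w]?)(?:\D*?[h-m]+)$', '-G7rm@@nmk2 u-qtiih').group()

This matches a word boundary (`\b`, zero-width); then a word character (non-capturing group); then any character except [0g], then optionally a character in [r-w] (non-capturing group); then zero or more of a non-digit (lazy), then one or more of a character in [h-m] (non-capturing group); then anchored at the end.
`re.search` scans for the first position where the pattern succeeds.
The match spans [12:19] → 'u-qtiih'.

'u-qtiih'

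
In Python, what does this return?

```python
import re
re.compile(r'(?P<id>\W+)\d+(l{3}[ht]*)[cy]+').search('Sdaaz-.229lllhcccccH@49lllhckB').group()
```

'-.229lllhccccc'

This matches one or more of a non-word character (captured as 'id'); then one or more of a digit; then exactly 3 of the literal 'l', then zero or more of one of [ht] (captured); then one or more of one of [cy].
Unlike `match`, `search` isn't anchored — it looks for the pattern anywhere in the string.
The match spans [5:19] → '-.229lllhccccc'.
Captured: group 1 = '-.', group 2 = 'lllh'.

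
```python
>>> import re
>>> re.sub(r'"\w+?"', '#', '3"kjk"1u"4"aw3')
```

'3#1u#aw3'

Matches: at [1:6] → '"kjk"'; at [8:11] → '"4"'.
Every occurrence is swapped for '#'.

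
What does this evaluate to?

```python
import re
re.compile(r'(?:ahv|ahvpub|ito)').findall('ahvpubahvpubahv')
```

['ahv', 'ahv', 'ahv']

Alternation tries branches left to right and keeps the first one that lets the overall match succeed at that position.
`findall` yields the raw match text (3 of them) because the pattern has no groups.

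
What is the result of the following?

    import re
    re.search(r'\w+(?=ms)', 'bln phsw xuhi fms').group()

'f'

The lookaround is zero-width — it requires the adjacent text to match without consuming it, so the asserted text isn't part of the match.
Unlike `match`, `search` isn't anchored — it looks for the pattern anywhere in the string.
The match spans [14:15] → 'f'.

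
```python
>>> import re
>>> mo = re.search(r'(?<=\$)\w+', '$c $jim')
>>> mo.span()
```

The lookaround is zero-width — it requires the adjacent text to match without consuming it, so the asserted text isn't part of the match.
`re.search` scans for the first position where the pattern succeeds.
The match spans [1:2] → 'c'.

(1, 2)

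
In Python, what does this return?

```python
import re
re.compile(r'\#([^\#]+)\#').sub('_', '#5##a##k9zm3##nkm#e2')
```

'____e2'

Matches: at [0:3] → '#5#'; at [3:6] → '#a#'; at [6:13] → '#k9zm3#'; at [13:18] → '#nkm#'.
Each match is replaced by '_'.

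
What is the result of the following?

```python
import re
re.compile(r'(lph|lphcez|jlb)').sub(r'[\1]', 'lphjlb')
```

Matches: at [0:3] → 'lph'; at [3:6] → 'jlb'.
The replacement refers to a captured group, so each match is rewritten using its own captured text.

'[lph][jlb]'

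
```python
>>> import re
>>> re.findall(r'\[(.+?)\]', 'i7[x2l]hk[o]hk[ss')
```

A non-greedy quantifier consumes as few characters as it can — just enough that the remainder of the pattern still matches from where it stops; whatever follows it matches normally.
`findall` collects group 1 from each match (2 total).

['x2l', 'o']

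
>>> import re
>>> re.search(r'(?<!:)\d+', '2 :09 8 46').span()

(0, 1)

`(?!…)`/`(?<!…)` only lets a position through if the neighbouring text does NOT match; no characters are consumed.
The match spans [0:1] → '2'.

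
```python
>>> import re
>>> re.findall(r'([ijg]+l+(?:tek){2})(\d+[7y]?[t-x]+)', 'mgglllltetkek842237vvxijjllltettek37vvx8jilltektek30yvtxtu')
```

The pattern matches one or more of one of [ijg], then one or more of a literal 'l', then the literal 'tek' repeated 2 times (captured); then one or more of a digit, then optionally one of [7y], then one or more of a character in [t-x] (captured).
Walking the string: at [40:58] match 'jilltektek30yvtxtu', groups = ('jilltektek', '30yvtxtu').
2 groups means the one result is a tuple of 2 captured strings — 1 here.

[('jilltektek', '30yvtxtu')]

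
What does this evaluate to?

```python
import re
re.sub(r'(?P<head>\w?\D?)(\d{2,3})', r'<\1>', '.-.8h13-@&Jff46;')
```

'.-.<8h>-@&J<ff>;'

Pattern: optionally a word character, then optionally a non-digit (captured as 'head'); then 2 to 3 of a digit (captured).
Matches: at [3:7] → '8h13'; at [11:15] → 'ff46'.
Each match is replaced using the text its own group 1 captured.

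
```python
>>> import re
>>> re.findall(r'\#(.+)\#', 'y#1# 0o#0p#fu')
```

Because there's exactly one group, `findall` drops the full match and keeps group 1 from the one hit.

['1# 0o#0p']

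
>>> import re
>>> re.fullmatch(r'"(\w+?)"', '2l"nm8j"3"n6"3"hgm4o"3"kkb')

None

`re.fullmatch` is like wrapping the pattern in `^…$` (in single-line mode).
Here there's no way to consume every character, so the call returns None.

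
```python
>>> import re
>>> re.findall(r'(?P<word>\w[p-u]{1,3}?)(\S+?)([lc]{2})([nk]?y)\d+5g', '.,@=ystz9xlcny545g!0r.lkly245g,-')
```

[('ys', 'tz9x', 'lc', 'ny')]

Lazy quantifiers expand one character at a time until the remainder of the pattern can match.
`findall` packs the 4 group values into a tuple for every match.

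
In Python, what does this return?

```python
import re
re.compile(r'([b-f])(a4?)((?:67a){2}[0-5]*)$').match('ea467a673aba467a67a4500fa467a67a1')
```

None

Pattern: a character in [b-f] (captured); then the literal 'a', then optionally a literal '4' (captured); then the literal '67a' repeated 2 times, then zero or more of a character in [0-5] (captured); then anchored at the end.
`match` is anchored at position 0; if the pattern doesn't fit there, it returns None.
Here position 0 doesn't satisfy it, so the call returns None.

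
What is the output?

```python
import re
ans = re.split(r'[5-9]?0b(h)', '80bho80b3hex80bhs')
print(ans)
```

The pattern matches optionally a character in [5-9], then the literal '0b'; then a literal 'h' (captured).
Matches to split on: at [0:4] → '80bh'; at [12:16] → '80bh'.
`re.split` interleaves the captured-group text with the surrounding fragments.

['', 'h', 'o80b3hex', 'h', 's']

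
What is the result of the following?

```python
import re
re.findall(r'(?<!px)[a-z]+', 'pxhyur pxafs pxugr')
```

The negative lookahead/lookbehind blocks any match where the forbidden context is present.
`findall` yields the raw match text (3 of them) because the pattern has no groups.

['pxhyur', 'pxafs', 'pxugr']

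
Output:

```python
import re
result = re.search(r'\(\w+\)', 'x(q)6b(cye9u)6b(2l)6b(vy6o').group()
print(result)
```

The match spans [1:4] → '(q)'.

(q)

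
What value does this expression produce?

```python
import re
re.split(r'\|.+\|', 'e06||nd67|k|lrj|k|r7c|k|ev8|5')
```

['e06', '5']

Matches to split on: at [3:28] → '||nd67|k|lrj|k|r7c|k|ev8|'.
The string is cut at each match, leaving 2 pieces.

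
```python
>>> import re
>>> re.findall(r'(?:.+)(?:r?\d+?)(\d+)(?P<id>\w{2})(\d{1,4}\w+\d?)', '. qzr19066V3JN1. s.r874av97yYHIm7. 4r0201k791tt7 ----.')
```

[('1', 'k7', '91tt7')]

This matches one or more of any character (non-capturing group); then optionally a literal 'r', then one or more of a digit (lazy) (non-capturing group); then one or more of a digit (captured); then exactly 2 of a word character (captured as 'id'); then 1 to 4 of a digit, then one or more of a word character, then optionally a digit (captured).
Walking the string: at [0:48] match '. qzr19066V3JN1. s.r874av97yYHIm7. 4r0201k791tt7', groups = ('1', 'k7', '91tt7').
Multiple groups make `findall` return tuples — one 3-tuple for the one match.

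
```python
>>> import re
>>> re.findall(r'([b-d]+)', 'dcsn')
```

Because there's exactly one group, `findall` drops the full match and keeps group 1 from the one hit.

['dc']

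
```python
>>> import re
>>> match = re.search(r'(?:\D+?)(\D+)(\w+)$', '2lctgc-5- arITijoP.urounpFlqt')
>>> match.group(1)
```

' arITijoP.urounpFlq'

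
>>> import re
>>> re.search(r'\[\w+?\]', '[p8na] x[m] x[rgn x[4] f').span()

(0, 6)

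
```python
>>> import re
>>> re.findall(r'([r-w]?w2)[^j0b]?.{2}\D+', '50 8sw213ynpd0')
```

The pattern matches optionally a character in [r-w], then the literal 'w2' (captured); then optionally any character except [j0b], then exactly 2 of any character; then one or more of a non-digit.
`findall` collects group 1 from the one match (1 total).

['sw2']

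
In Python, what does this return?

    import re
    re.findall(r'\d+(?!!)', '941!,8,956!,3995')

['94', '8', '95', '3995']

The negative lookahead/lookbehind blocks any match where the forbidden context is present.
Scanning left to right: at [0:2] → '94'; at [5:6] → '8'; at [7:9] → '95'; at [12:16] → '3995'.
With no groups in the pattern, `findall` gives back each whole match — 4 here.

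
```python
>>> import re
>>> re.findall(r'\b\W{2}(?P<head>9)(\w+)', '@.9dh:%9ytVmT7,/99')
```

[('9', 'ytVmT7'), ('9', '9')]

The pattern matches a word boundary (`\b`, zero-width); then exactly 2 of a non-word character; then a literal '9' (captured as 'head'); then one or more of a word character (captured).
Scanning left to right: at [5:14] match ':%9ytVmT7', groups = ('9', 'ytVmT7'); at [14:18] match ',/99', groups = ('9', '9').
`findall` packs the 2 group values into a tuple for every match.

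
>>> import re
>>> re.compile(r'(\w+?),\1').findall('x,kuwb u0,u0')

['u0']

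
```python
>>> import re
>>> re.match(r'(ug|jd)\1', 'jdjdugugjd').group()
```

'jdjd'

`\1` has to match the exact text group 1 already captured.
`re.match` won't scan ahead — the pattern has to work from the very first character.
The match spans [0:4] → 'jdjd'.
Captured: group 1 = 'jd'.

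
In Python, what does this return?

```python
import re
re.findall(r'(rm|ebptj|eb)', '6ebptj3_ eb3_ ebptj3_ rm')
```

['ebptj', 'eb', 'ebptj', 'rm']

`|` is ordered: at each position the engine commits to the first alternative that works.
Because there's exactly one group, `findall` drops the full match and keeps group 1 from each hit.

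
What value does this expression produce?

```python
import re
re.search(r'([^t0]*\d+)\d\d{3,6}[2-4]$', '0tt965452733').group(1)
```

The match spans [3:12] → '965452733'.
Captured: group 1 = '9654'.

'9654'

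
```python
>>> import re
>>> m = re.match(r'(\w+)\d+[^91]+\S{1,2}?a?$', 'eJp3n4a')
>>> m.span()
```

(0, 7)

The pattern matches one or more of a word character (captured); then one or more of a digit, then one or more of any character except [91]; then 1 to 2 of a non-whitespace character (lazy), then optionally a literal 'a'; then anchored at the end.
With `match`, the pattern is implicitly anchored at the beginning.
The match spans [0:7] → 'eJp3n4a'.
Captured: group 1 = 'eJp'.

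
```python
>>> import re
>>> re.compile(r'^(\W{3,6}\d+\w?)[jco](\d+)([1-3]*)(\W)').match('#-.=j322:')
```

None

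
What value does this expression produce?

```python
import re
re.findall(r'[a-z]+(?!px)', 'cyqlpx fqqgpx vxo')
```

Because the assertion is negative and zero-width, positions next to the forbidden text are skipped.
Scanning left to right: at [0:6] → 'cyqlpx'; at [7:13] → 'fqqgpx'; at [14:17] → 'vxo'.
`findall` yields the raw match text (3 of them) because the pattern has no groups.

['cyqlpx', 'fqqgpx', 'vxo']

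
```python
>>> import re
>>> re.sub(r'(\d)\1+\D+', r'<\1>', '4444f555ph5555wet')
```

'<4><5><5>'

`\1` is not a pattern — it's the concrete string captured by group 1, re-applied verbatim.
Matches: at [0:5] → '4444f'; at [5:10] → '555ph'; at [10:17] → '5555wet'.
`\1` in the replacement pulls in group 1's text for each match.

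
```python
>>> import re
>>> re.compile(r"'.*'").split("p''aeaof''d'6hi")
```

['p', '6hi']

Splitting on the pattern gives 2 pieces.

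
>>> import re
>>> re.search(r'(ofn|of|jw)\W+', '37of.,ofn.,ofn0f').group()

The match spans [2:6] → 'of.,'.

'of.,'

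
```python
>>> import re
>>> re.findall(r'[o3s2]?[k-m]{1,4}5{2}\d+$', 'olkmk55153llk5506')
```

['3llk5506']

Pattern: optionally one of [o3s2], then 1 to 4 of a character in [k-m], then exactly 2 of the literal '5'; then one or more of a digit; then anchored at the end.
Scanning left to right: at [9:17] → '3llk5506'.
Since nothing is captured, `findall` lists the 1 matched substring directly.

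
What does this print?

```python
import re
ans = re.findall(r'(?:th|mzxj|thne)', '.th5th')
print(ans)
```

Matches: at [1:3] → 'th'; at [4:6] → 'th'.
Since nothing is captured, `findall` lists the 2 matched substrings directly.

['th', 'th']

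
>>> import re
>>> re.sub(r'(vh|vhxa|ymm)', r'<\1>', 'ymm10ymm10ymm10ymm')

'<ymm>10<ymm>10<ymm>10<ymm>'

Matches: at [0:3] → 'ymm'; at [5:8] → 'ymm'; at [10:13] → 'ymm'; at [15:18] → 'ymm'.
The replacement refers to a captured group, so each match is rewritten using its own captured text.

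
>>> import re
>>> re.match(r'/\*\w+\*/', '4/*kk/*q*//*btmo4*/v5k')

None

With `match`, the pattern is implicitly anchored at the beginning.
Here the string doesn't start with a match, so the call returns None.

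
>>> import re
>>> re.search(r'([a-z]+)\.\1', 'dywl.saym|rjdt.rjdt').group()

'rjdt.rjdt'

After group 1 captures some text, `\1` only succeeds where that same text appears again.
The match spans [10:19] → 'rjdt.rjdt'.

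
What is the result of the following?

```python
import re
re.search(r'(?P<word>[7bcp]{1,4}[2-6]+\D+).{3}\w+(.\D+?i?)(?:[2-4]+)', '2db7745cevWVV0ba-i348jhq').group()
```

This matches 1 to 4 of one of [7bcp], then one or more of a character in [2-6], then one or more of a non-digit (captured as 'word'); then exactly 3 of any character, then one or more of a word character; then any character, then one or more of a non-digit (lazy), then optionally a literal 'i' (captured); then one or more of a character in [2-4] (non-capturing group).
Unlike `match`, `search` isn't anchored — it looks for the pattern anywhere in the string.
The match spans [2:20] → 'b7745cevWVV0ba-i34'.
Captured: group 1 = 'b7745cevWV', group 2 = '-i'.

'b7745cevWVV0ba-i34'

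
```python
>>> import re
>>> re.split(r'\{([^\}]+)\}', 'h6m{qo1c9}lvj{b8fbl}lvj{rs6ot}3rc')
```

['h6m', 'qo1c9', 'lvj', 'b8fbl', 'lvj', 'rs6ot', '3rc']

`re.split` interleaves the captured-group text with the surrounding fragments.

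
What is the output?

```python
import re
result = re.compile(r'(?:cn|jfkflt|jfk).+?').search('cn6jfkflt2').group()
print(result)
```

cn6

The match spans [0:3] → 'cn6'.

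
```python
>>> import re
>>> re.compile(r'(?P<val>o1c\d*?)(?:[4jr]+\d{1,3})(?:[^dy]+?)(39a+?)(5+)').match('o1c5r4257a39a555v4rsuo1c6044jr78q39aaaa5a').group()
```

`re.match` only tries the pattern at the start of the string.
The match spans [0:16] → 'o1c5r4257a39a555'.

'o1c5r4257a39a555'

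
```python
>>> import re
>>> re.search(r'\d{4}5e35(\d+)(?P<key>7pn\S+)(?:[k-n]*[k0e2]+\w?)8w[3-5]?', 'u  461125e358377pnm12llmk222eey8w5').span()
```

(4, 34)

The match spans [4:34] → '61125e358377pnm12llmk222eey8w5'.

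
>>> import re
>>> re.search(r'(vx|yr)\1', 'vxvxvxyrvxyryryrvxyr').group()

'vxvx'

After group 1 captures some text, `\1` only succeeds where that same text appears again.
The match spans [0:4] → 'vxvx'.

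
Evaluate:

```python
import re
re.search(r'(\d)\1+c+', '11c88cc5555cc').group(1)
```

'1'

The match spans [0:3] → '11c'.
Captured: group 1 = '1'.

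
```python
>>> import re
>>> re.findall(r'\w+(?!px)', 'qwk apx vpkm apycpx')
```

The negative lookahead/lookbehind blocks any match where the forbidden context is present.
Matches: at [0:3] → 'qwk'; at [4:7] → 'apx'; at [8:12] → 'vpkm'; at [13:19] → 'apycpx'.
With no groups in the pattern, `findall` gives back each whole match — 4 here.

['qwk', 'apx', 'vpkm', 'apycpx']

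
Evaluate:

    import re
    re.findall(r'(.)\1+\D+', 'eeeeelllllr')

['e']

A backreference is literal: `\1` must see the identical characters the first group matched.
Scanning left to right: at [0:11] match 'eeeeelllllr', group 1 = 'e'.
`findall` collects group 1 from the one match (1 total).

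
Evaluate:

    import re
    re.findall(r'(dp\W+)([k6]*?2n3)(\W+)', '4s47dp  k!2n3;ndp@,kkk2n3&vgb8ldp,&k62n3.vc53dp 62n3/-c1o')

[('dp@,', 'kkk2n3', '&'), ('dp,&', 'k62n3', '.'), ('dp ', '62n3', '/-')]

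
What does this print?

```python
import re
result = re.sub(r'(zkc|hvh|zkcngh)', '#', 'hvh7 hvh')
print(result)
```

#7 #

Matches: at [0:3] → 'hvh'; at [5:8] → 'hvh'.
Each match is replaced by '#'.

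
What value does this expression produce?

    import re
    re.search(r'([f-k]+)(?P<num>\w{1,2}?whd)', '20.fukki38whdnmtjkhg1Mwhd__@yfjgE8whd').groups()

('kki', '38whd')

The match spans [5:13] → 'kki38whd'.
Captured: group 1 = 'kki', group 2 = '38whd'.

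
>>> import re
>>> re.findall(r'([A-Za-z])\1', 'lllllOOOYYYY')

['l', 'l', 'O', 'Y', 'Y']

`\1` is not a pattern — it's the concrete string captured by group 1, re-applied verbatim.
Because there's exactly one group, `findall` drops the full match and keeps group 1 from each hit.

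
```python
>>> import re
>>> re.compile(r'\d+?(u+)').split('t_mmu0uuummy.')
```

This matches one or more of a digit (lazy); then one or more of a literal 'u' (captured).
Matches to split on: at [5:9] → '0uuu'.
The group in the pattern means `split` returns the separators' captures alongside the pieces.

['t_mmu', 'uuu', 'mmy.']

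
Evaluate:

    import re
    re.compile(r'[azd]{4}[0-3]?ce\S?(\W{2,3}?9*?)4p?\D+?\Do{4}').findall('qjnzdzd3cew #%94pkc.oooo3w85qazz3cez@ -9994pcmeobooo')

The pattern matches exactly 4 of one of [azd], then optionally a character in [0-3], then the literal 'ce'; then optionally a non-whitespace character; then 2 to 3 of a non-word character (lazy), then zero or more of the literal '9' (lazy) (captured); then a literal '4', then optionally the literal 'p', then one or more of a non-digit (lazy); then a non-digit, then exactly 4 of the literal 'o'.
Matches: at [3:24] match 'zdzd3cew #%94pkc.oooo', group 1 = ' #%9'.
`findall` collects group 1 from the one match (1 total).

[' #%9']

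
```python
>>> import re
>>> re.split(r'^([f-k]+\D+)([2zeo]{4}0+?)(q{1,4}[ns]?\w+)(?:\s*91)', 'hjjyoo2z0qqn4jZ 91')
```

['', 'hjjy', 'oo2z0', 'qqn4jZ', '']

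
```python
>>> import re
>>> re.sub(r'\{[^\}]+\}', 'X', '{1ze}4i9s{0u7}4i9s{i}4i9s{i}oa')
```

'X4i9sX4i9sX4i9sXoa'

Matches: at [0:5] → '{1ze}'; at [9:14] → '{0u7}'; at [18:21] → '{i}'; at [25:28] → '{i}'.
`sub` substitutes 'X' at each match site.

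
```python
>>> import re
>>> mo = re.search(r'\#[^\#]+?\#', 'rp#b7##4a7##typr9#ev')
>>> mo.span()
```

`re.search` tries every starting position until one works.
The match spans [2:6] → '#b7#'.

(2, 6)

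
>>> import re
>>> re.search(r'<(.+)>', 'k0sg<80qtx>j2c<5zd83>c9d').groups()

('80qtx>j2c<5zd83',)

`search` walks the string left to right and returns the first match it finds.
The match spans [4:21] → '<80qtx>j2c<5zd83>'.
Captured: group 1 = '80qtx>j2c<5zd83'.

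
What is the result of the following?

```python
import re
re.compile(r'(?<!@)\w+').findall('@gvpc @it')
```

['vpc', 't']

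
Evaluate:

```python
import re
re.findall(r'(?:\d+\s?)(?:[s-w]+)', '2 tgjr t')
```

The pattern matches one or more of a digit, then optionally whitespace (non-capturing group); then one or more of a character in [s-w] (non-capturing group).
Scanning left to right: at [0:3] → '2 t'.
`findall` yields the raw match text (1 of them) because the pattern has no groups.

['2 t']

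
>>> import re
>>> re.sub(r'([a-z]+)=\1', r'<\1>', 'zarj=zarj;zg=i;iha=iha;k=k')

A backreference is literal: `\1` must see the identical characters the first group matched.
The replacement refers to a captured group, so each match is rewritten using its own captured text.

'<zarj>;zg=i;<iha>;<k>'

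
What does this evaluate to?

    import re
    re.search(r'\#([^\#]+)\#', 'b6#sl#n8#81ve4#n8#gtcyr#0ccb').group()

Unlike `match`, `search` isn't anchored — it looks for the pattern anywhere in the string.
The match spans [2:6] → '#sl#'.
Captured: group 1 = 'sl'.

'#sl#'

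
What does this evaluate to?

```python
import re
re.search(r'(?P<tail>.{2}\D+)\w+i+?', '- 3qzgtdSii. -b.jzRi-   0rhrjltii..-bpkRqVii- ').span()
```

The match spans [1:33] → ' 3qzgtdSii. -b.jzRi-   0rhrjltii'.

(1, 33)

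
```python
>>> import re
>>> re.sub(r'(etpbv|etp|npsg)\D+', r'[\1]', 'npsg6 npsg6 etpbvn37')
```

'npsg6 npsg6 [etpbv]37'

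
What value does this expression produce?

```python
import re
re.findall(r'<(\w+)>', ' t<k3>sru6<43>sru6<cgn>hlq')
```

Scanning left to right: at [2:6] match '<k3>', group 1 = 'k3'; at [10:14] match '<43>', group 1 = '43'; at [18:23] match '<cgn>', group 1 = 'cgn'.
Because there's exactly one group, `findall` drops the full match and keeps group 1 from each hit.

['k3', '43', 'cgn']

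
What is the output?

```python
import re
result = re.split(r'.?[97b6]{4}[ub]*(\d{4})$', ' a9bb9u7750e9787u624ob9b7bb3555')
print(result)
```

[' a9bb9u7750e9787u624', '3555', '']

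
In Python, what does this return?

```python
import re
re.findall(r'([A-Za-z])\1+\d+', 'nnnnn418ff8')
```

['n', 'f']

After group 1 captures some text, `\1` only succeeds where that same text appears again.
Walking the string: at [0:8] match 'nnnnn418', group 1 = 'n'; at [8:11] match 'ff8', group 1 = 'f'.
One capturing group, so `findall` returns just the captured substring from each match — 2 in all.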